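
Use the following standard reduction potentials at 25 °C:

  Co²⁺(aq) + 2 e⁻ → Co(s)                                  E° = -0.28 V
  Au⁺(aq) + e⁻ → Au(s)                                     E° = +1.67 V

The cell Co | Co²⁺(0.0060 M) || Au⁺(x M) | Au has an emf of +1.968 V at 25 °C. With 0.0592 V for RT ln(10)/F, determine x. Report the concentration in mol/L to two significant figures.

Au⁺/Au is the cathode, Co²⁺/Co the anode: E°cell = +1.95 V, n = 2.
Overall reaction: 2 Au⁺(aq) + Co(s) → 2 Au(s) + Co²⁺(aq); Q = [Co²⁺]^1/[Au⁺]^2.
From E = E° − (0.0592/n) log Q: log Q = (E° − E)·n/0.0592 = (+1.95 − (+1.968))·2/0.0592 = -0.6081.
So 2·log[Au⁺] = 1·log(0.006) − log Q = -2.2218 − (-0.6081) = -1.6137; log[Au⁺] = -1.6137 / 2 = -0.8068; [Au⁺] = 10^(-0.8068) ≈ 0.16 M.

0.16 M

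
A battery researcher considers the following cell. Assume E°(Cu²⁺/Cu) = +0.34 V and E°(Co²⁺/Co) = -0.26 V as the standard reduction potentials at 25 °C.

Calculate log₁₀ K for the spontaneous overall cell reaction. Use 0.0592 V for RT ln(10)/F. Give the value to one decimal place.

Cathode: Cu²⁺/Cu; anode: Co²⁺/Co. E°cell = +0.60 V, n = 2.
log K = nE°cell / 0.0592 = (2)(+0.60) / 0.0592 = 20.3.

20.3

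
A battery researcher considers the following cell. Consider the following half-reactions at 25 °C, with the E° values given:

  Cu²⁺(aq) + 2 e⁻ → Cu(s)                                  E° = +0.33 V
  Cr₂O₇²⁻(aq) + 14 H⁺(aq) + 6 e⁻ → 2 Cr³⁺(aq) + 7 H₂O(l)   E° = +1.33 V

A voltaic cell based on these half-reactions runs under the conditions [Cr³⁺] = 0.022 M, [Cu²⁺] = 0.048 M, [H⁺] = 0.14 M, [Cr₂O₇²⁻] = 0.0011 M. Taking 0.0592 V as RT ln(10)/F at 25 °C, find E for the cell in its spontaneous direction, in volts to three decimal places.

Cr₂O₇²⁻/Cr³⁺ is the cathode (higher E°), Cu²⁺/Cu the anode: E°cell = +1.33 − (+0.33) = +1.00 V, n = 6.
Overall: Cr₂O₇²⁻(aq) + 14 H⁺(aq) + 3 Cu(s) → 2 Cr³⁺(aq) + 7 H₂O(l) + 3 Cu²⁺(aq)
Q = [Cr³⁺]^2·[Cu²⁺]^3 / ([Cr₂O₇²⁻]·[H⁺]^14); log Q = 7.641.
E = E° − (0.0592/n) log Q = +1.00 − (0.0592/6)(7.641) = +0.925 V.

+0.925 V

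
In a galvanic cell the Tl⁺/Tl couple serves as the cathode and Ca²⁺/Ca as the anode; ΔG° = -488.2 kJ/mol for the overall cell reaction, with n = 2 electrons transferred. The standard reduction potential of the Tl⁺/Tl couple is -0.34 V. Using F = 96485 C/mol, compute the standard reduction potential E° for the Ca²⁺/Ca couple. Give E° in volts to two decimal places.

E°cell = −ΔG°/(nF) = −(-488.2×10³)/((2)(96485)) = +2.530 V.
Since Tl⁺/Tl is the cathode and Ca²⁺/Ca the anode, E°cell = E°(Tl⁺/Tl) − E°(Ca²⁺/Ca).
So E°(Ca²⁺/Ca) = E°(Tl⁺/Tl) − E°cell = (-0.34) − (+2.530) = -2.87 V.

-2.87 V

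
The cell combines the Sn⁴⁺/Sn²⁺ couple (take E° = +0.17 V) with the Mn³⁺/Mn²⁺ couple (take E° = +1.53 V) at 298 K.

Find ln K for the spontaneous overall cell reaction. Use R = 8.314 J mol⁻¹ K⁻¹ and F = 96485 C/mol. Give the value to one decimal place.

Cathode: Mn³⁺/Mn²⁺; anode: Sn⁴⁺/Sn²⁺. E°cell = (+1.53) − (+0.17) = +1.36 V, with n = 2.
ΔG° = −nFE° = −RT ln K, so ln K = nFE°/(RT) = (2)(96485)(+1.36) / ((8.314)(298)) = 105.926.

105.9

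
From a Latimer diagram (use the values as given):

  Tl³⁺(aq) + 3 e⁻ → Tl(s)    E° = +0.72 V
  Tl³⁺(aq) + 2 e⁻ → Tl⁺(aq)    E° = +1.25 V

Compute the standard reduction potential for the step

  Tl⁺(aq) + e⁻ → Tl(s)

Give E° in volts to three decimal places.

-0.340 V

Sequential free energies add, so n₃E°₃ = n₁E°₁ + n₂E°₂.
With n₃ = 3, and the known step contributing 2×(+1.25) V, the unknown satisfies 1·E° = 3×(+0.72) − 2×(+1.25) = -0.340.
E° = -0.340 / 1 = -0.340 V.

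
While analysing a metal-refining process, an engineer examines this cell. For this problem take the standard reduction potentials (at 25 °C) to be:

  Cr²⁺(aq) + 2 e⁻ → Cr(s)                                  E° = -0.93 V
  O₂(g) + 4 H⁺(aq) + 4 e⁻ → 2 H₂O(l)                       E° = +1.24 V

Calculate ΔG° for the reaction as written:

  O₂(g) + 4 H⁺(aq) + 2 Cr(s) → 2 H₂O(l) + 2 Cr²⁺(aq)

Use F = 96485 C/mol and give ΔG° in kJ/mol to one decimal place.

As written, O₂/H₂O is reduced (cathode) and Cr²⁺/Cr is oxidised (anode), so E°cell = (+1.24) − (-0.93) = +2.17 V.
Balancing electrons gives n = 4.
ΔG° = −nFE° = −(4)(96485)(+2.17) = -837,490 J = -837.5 kJ/mol.

-837.5 kJ/mol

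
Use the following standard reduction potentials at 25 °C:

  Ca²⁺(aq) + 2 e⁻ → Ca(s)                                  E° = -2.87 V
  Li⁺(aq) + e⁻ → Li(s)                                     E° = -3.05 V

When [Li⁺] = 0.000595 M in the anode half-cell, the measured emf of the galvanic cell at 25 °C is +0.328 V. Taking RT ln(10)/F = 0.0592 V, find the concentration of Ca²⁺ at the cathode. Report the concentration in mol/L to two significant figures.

0.035 M

Ca²⁺/Ca is the cathode, Li⁺/Li the anode: E°cell = +0.18 V, n = 2.
Overall reaction: Ca²⁺(aq) + 2 Li(s) → Ca(s) + 2 Li⁺(aq); Q = [Li⁺]^2/[Ca²⁺]^1.
From E = E° − (0.0592/n) log Q: log Q = (E° − E)·n/0.0592 = (+0.18 − (+0.328))·2/0.0592 = -5.0000.
So 1·log[Ca²⁺] = 2·log(0.000595) − log Q = -6.4510 − (-5.0000) = -1.4510; [Ca²⁺] = 10^(-1.4510) ≈ 0.035 M.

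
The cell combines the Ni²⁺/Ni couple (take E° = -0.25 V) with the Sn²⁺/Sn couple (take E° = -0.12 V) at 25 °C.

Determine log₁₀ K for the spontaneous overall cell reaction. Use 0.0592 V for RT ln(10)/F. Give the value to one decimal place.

4.4

Cathode: Sn²⁺/Sn; anode: Ni²⁺/Ni. E°cell = +0.13 V, n = 2.
log K = nE°cell / 0.0592 = (2)(+0.13) / 0.0592 = 4.4.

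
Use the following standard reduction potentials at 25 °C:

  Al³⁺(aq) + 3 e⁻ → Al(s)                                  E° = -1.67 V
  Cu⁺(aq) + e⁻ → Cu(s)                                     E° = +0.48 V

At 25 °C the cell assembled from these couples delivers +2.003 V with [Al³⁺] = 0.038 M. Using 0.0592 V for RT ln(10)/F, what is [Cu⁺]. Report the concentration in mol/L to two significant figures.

Cu⁺/Cu is the cathode, Al³⁺/Al the anode: E°cell = +2.15 V, n = 3.
Overall reaction: 3 Cu⁺(aq) + Al(s) → 3 Cu(s) + Al³⁺(aq); Q = [Al³⁺]^1/[Cu⁺]^3.
From E = E° − (0.0592/n) log Q: log Q = (E° − E)·n/0.0592 = (+2.15 − (+2.003))·3/0.0592 = 7.4493.
So 3·log[Cu⁺] = 1·log(0.038) − log Q = -1.4202 − (7.4493) = -8.8695; log[Cu⁺] = -8.8695 / 3 = -2.9565; [Cu⁺] = 10^(-2.9565) ≈ 0.0011 M.

0.0011 M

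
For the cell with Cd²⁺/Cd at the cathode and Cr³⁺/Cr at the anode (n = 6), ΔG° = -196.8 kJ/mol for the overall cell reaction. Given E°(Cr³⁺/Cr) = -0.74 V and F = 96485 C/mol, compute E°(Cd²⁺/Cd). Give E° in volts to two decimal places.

-0.40 V

E°cell = −ΔG°/(nF) = −(-196.8×10³)/((6)(96485)) = +0.340 V.
Since Cd²⁺/Cd is the cathode and Cr³⁺/Cr the anode, E°cell = E°(Cd²⁺/Cd) − E°(Cr³⁺/Cr).
So E°(Cd²⁺/Cd) = E°cell + E°(Cr³⁺/Cr) = +0.340 + (-0.74) = -0.40 V.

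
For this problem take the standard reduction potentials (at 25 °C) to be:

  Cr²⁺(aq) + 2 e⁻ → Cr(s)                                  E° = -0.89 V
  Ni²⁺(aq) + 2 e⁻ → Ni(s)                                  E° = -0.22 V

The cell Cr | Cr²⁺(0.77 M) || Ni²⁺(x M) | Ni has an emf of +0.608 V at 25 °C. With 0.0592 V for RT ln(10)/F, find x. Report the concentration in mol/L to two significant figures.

Ni²⁺/Ni is the cathode, Cr²⁺/Cr the anode: E°cell = +0.67 V, n = 2.
Overall reaction: Ni²⁺(aq) + Cr(s) → Ni(s) + Cr²⁺(aq); Q = [Cr²⁺]^1/[Ni²⁺]^1.
From E = E° − (0.0592/n) log Q: log Q = (E° − E)·n/0.0592 = (+0.67 − (+0.608))·2/0.0592 = 2.0946.
So 1·log[Ni²⁺] = 1·log(0.77) − log Q = -0.1135 − (2.0946) = -2.2081; [Ni²⁺] = 10^(-2.2081) ≈ 0.0062 M.

0.0062 M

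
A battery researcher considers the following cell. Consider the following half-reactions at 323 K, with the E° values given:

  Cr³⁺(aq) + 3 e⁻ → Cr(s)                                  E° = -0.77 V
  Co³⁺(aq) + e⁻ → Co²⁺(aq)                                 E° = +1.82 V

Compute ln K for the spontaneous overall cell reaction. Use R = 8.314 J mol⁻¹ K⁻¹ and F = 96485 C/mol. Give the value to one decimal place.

279.2

Cathode: Co³⁺/Co²⁺; anode: Cr³⁺/Cr. E°cell = (+1.82) − (-0.77) = +2.59 V, with n = 3.
ΔG° = −nFE° = −RT ln K, so ln K = nFE°/(RT) = (3)(96485)(+2.59) / ((8.314)(323)) = 279.170.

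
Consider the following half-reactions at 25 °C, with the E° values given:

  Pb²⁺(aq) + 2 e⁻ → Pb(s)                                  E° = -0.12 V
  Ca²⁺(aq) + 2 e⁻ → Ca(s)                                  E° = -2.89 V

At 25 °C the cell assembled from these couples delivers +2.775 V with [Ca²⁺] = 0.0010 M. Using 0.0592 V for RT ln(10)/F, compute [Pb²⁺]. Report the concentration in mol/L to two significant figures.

Pb²⁺/Pb is the cathode, Ca²⁺/Ca the anode: E°cell = +2.77 V, n = 2.
Overall reaction: Pb²⁺(aq) + Ca(s) → Pb(s) + Ca²⁺(aq); Q = [Ca²⁺]^1/[Pb²⁺]^1.
From E = E° − (0.0592/n) log Q: log Q = (E° − E)·n/0.0592 = (+2.77 − (+2.775))·2/0.0592 = -0.1689.
So 1·log[Pb²⁺] = 1·log(0.001) − log Q = -3.0000 − (-0.1689) = -2.8311; [Pb²⁺] = 10^(-2.8311) ≈ 0.0015 M.

0.0015 M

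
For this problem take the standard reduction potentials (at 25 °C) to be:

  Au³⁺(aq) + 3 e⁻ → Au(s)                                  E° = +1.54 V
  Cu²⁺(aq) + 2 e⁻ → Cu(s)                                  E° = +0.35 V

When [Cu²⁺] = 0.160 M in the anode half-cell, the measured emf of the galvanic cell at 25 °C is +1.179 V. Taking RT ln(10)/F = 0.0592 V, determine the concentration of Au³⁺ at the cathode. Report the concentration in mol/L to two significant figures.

Au³⁺/Au is the cathode, Cu²⁺/Cu the anode: E°cell = +1.19 V, n = 6.
Overall reaction: 2 Au³⁺(aq) + 3 Cu(s) → 2 Au(s) + 3 Cu²⁺(aq); Q = [Cu²⁺]^3/[Au³⁺]^2.
From E = E° − (0.0592/n) log Q: log Q = (E° − E)·n/0.0592 = (+1.19 − (+1.179))·6/0.0592 = 1.1149.
So 2·log[Au³⁺] = 3·log(0.16) − log Q = -2.3876 − (1.1149) = -3.5025; log[Au³⁺] = -3.5025 / 2 = -1.7512; [Au³⁺] = 10^(-1.7512) ≈ 0.018 M.

0.018 M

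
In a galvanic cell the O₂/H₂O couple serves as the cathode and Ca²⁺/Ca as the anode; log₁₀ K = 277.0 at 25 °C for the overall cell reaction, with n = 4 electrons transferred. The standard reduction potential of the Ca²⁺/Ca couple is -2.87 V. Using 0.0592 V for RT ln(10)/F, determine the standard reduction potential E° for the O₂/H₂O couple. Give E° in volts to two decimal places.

E°cell = (0.0592/n)·log K = (0.0592/4)(277.0) = +4.100 V.
Since O₂/H₂O is the cathode and Ca²⁺/Ca the anode, E°cell = E°(O₂/H₂O) − E°(Ca²⁺/Ca).
So E°(O₂/H₂O) = E°cell + E°(Ca²⁺/Ca) = +4.100 + (-2.87) = +1.23 V.

+1.23 V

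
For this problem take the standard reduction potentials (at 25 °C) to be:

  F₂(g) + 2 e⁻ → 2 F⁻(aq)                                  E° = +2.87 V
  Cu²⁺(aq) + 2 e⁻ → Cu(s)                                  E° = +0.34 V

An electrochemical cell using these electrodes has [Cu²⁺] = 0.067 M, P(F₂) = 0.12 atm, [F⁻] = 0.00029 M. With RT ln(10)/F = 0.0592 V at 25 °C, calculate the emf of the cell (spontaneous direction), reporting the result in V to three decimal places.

+2.747 V

F₂/F⁻ is the cathode (higher E°), Cu²⁺/Cu the anode: E°cell = +2.87 − (+0.34) = +2.53 V, n = 2.
Overall: F₂(g) + Cu(s) → 2 F⁻(aq) + Cu²⁺(aq)
Q = [F⁻]^2·[Cu²⁺] / (P(F₂)); log Q = -7.328.
E = E° − (0.0592/n) log Q = +2.53 − (0.0592/2)(-7.328) = +2.747 V.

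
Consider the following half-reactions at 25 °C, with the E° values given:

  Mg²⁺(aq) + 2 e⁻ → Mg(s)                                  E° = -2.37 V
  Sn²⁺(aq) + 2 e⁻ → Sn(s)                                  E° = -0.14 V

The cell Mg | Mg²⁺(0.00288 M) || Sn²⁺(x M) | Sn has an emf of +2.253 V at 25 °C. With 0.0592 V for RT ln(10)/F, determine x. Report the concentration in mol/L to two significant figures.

Sn²⁺/Sn is the cathode, Mg²⁺/Mg the anode: E°cell = +2.23 V, n = 2.
Overall reaction: Sn²⁺(aq) + Mg(s) → Sn(s) + Mg²⁺(aq); Q = [Mg²⁺]^1/[Sn²⁺]^1.
From E = E° − (0.0592/n) log Q: log Q = (E° − E)·n/0.0592 = (+2.23 − (+2.253))·2/0.0592 = -0.7770.
So 1·log[Sn²⁺] = 1·log(0.00288) − log Q = -2.5406 − (-0.7770) = -1.7636; [Sn²⁺] = 10^(-1.7636) ≈ 0.017 M.

0.017 M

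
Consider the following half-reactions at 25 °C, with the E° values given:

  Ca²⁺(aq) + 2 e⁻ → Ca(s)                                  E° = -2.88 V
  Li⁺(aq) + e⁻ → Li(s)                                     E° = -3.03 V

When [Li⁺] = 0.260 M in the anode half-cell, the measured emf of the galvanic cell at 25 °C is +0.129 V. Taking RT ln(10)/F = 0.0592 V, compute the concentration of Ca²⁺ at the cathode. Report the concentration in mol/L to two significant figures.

Ca²⁺/Ca is the cathode, Li⁺/Li the anode: E°cell = +0.15 V, n = 2.
Overall reaction: Ca²⁺(aq) + 2 Li(s) → Ca(s) + 2 Li⁺(aq); Q = [Li⁺]^2/[Ca²⁺]^1.
From E = E° − (0.0592/n) log Q: log Q = (E° − E)·n/0.0592 = (+0.15 − (+0.129))·2/0.0592 = 0.7095.
So 1·log[Ca²⁺] = 2·log(0.26) − log Q = -1.1701 − (0.7095) = -1.8796; [Ca²⁺] = 10^(-1.8796) ≈ 0.013 M.

0.013 M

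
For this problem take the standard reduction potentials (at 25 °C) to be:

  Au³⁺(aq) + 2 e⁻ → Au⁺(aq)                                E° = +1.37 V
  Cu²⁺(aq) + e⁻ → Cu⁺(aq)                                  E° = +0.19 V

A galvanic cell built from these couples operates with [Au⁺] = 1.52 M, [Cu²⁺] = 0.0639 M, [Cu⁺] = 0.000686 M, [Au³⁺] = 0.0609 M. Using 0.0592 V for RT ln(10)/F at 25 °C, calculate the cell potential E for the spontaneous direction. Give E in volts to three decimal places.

+1.022 V

Au³⁺/Au⁺ is the cathode (higher E°), Cu²⁺/Cu⁺ the anode: E°cell = +1.37 − (+0.19) = +1.18 V, n = 2.
Overall: Au³⁺(aq) + 2 Cu⁺(aq) → Au⁺(aq) + 2 Cu²⁺(aq)
Q = [Au⁺]·[Cu²⁺]^2 / ([Au³⁺]·[Cu⁺]^2); log Q = 5.336.
E = E° − (0.0592/n) log Q = +1.18 − (0.0592/2)(5.336) = +1.022 V.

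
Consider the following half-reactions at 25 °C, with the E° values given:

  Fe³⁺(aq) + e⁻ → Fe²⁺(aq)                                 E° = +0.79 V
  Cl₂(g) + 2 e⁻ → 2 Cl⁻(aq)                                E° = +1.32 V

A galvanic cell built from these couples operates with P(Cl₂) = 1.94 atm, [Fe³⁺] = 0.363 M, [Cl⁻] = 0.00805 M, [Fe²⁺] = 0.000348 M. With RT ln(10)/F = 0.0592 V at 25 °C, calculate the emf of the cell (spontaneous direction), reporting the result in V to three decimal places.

Cl₂/Cl⁻ is the cathode (higher E°), Fe³⁺/Fe²⁺ the anode: E°cell = +1.32 − (+0.79) = +0.53 V, n = 2.
Overall: Cl₂(g) + 2 Fe²⁺(aq) → 2 Cl⁻(aq) + 2 Fe³⁺(aq)
Q = [Cl⁻]^2·[Fe³⁺]^2 / (P(Cl₂)·[Fe²⁺]^2); log Q = 1.560.
E = E° − (0.0592/n) log Q = +0.53 − (0.0592/2)(1.560) = +0.484 V.

+0.484 V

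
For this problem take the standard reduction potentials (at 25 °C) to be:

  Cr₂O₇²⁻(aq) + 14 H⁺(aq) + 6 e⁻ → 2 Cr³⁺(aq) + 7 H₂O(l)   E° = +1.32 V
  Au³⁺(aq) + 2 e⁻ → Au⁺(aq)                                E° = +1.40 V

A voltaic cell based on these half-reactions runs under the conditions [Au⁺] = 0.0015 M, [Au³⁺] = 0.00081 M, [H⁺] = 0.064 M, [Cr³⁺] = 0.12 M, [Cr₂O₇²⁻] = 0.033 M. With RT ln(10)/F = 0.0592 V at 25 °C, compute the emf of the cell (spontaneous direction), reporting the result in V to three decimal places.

Au³⁺/Au⁺ is the cathode (higher E°), Cr₂O₇²⁻/Cr³⁺ the anode: E°cell = +1.40 − (+1.32) = +0.08 V, n = 6.
Overall: 3 Au³⁺(aq) + 2 Cr³⁺(aq) + 7 H₂O(l) → 3 Au⁺(aq) + Cr₂O₇²⁻(aq) + 14 H⁺(aq)
Q = [Au⁺]^3·[Cr₂O₇²⁻]·[H⁺]^14 / ([Au³⁺]^3·[Cr³⁺]^2); log Q = -15.551.
E = E° − (0.0592/n) log Q = +0.08 − (0.0592/6)(-15.551) = +0.233 V.

+0.233 V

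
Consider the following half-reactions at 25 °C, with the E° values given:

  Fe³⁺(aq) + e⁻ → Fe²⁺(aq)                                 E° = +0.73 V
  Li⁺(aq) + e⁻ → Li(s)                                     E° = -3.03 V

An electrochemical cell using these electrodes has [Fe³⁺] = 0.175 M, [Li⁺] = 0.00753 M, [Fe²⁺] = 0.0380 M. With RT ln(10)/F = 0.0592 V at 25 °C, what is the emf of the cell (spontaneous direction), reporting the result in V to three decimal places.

+3.925 V

Fe³⁺/Fe²⁺ is the cathode (higher E°), Li⁺/Li the anode: E°cell = +0.73 − (-3.03) = +3.76 V, n = 1.
Overall: Fe³⁺(aq) + Li(s) → Fe²⁺(aq) + Li⁺(aq)
Q = [Fe²⁺]·[Li⁺] / ([Fe³⁺]); log Q = -2.786.
E = E° − (0.0592/n) log Q = +3.76 − (0.0592/1)(-2.786) = +3.925 V.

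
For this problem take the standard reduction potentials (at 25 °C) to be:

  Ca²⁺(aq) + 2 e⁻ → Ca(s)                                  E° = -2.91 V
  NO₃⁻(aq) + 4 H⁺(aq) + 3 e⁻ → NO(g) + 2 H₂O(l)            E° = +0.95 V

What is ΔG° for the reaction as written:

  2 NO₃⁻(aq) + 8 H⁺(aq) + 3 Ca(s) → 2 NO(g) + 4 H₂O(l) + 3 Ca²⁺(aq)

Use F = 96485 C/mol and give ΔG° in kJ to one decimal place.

As written, NO₃⁻/NO is reduced (cathode) and Ca²⁺/Ca is oxidised (anode), so E°cell = (+0.95) − (-2.91) = +3.86 V.
Balancing electrons gives n = 6.
ΔG° = −nFE° = −(6)(96485)(+3.86) = -2,234,593 J = -2234.6 kJ.

-2234.6 kJ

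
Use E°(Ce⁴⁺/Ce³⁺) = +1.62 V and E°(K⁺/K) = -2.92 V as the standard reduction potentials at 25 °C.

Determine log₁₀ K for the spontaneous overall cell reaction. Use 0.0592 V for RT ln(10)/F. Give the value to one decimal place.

76.7

Cathode: Ce⁴⁺/Ce³⁺; anode: K⁺/K. E°cell = +4.54 V, n = 1.
log K = nE°cell / 0.0592 = (1)(+4.54) / 0.0592 = 76.7.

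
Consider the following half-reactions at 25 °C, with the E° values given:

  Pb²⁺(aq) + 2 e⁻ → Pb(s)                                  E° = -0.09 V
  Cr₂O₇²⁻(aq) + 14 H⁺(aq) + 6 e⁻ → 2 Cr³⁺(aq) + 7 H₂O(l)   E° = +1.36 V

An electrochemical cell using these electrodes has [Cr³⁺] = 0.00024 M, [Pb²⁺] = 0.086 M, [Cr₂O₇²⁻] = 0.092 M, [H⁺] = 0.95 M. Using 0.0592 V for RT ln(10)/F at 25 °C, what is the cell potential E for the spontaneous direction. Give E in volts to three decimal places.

Cr₂O₇²⁻/Cr³⁺ is the cathode (higher E°), Pb²⁺/Pb the anode: E°cell = +1.36 − (-0.09) = +1.45 V, n = 6.
Overall: Cr₂O₇²⁻(aq) + 14 H⁺(aq) + 3 Pb(s) → 2 Cr³⁺(aq) + 7 H₂O(l) + 3 Pb²⁺(aq)
Q = [Cr³⁺]^2·[Pb²⁺]^3 / ([Cr₂O₇²⁻]·[H⁺]^14); log Q = -9.088.
E = E° − (0.0592/n) log Q = +1.45 − (0.0592/6)(-9.088) = +1.540 V.

+1.540 V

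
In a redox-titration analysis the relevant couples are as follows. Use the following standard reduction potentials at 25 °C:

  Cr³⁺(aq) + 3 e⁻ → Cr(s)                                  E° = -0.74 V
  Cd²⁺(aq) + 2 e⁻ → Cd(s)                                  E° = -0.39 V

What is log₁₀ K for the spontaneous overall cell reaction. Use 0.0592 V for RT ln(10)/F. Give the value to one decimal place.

Cathode: Cd²⁺/Cd; anode: Cr³⁺/Cr. E°cell = +0.35 V, n = 6.
log K = nE°cell / 0.0592 = (6)(+0.35) / 0.0592 = 35.5.

35.5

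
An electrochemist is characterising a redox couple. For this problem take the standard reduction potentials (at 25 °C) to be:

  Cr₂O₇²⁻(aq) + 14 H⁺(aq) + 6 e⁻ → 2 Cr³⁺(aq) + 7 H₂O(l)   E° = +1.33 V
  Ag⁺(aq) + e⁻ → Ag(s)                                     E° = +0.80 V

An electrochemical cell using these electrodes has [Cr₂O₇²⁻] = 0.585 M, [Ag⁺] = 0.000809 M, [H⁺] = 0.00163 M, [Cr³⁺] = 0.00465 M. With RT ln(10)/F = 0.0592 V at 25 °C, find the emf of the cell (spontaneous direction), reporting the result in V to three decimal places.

+0.372 V

Cr₂O₇²⁻/Cr³⁺ is the cathode (higher E°), Ag⁺/Ag the anode: E°cell = +1.33 − (+0.80) = +0.53 V, n = 6.
Overall: Cr₂O₇²⁻(aq) + 14 H⁺(aq) + 6 Ag(s) → 2 Cr³⁺(aq) + 7 H₂O(l) + 6 Ag⁺(aq)
Q = [Cr³⁺]^2·[Ag⁺]^6 / ([Cr₂O₇²⁻]·[H⁺]^14); log Q = 16.045.
E = E° − (0.0592/n) log Q = +0.53 − (0.0592/6)(16.045) = +0.372 V.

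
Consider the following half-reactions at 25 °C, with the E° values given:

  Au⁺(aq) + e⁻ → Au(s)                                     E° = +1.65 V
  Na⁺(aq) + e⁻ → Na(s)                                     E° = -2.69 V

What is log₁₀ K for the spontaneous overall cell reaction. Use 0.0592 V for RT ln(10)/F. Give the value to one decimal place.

Cathode: Au⁺/Au; anode: Na⁺/Na. E°cell = +4.34 V, n = 1.
log K = nE°cell / 0.0592 = (1)(+4.34) / 0.0592 = 73.3.

73.3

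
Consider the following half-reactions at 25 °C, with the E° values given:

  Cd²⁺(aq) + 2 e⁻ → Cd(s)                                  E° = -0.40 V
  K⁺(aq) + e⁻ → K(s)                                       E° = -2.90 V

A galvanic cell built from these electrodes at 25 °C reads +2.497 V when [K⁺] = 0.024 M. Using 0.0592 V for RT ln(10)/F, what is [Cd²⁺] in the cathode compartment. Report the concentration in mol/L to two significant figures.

0.00046 M

Cd²⁺/Cd is the cathode, K⁺/K the anode: E°cell = +2.50 V, n = 2.
Overall reaction: Cd²⁺(aq) + 2 K(s) → Cd(s) + 2 K⁺(aq); Q = [K⁺]^2/[Cd²⁺]^1.
From E = E° − (0.0592/n) log Q: log Q = (E° − E)·n/0.0592 = (+2.50 − (+2.497))·2/0.0592 = 0.1014.
So 1·log[Cd²⁺] = 2·log(0.024) − log Q = -3.2396 − (0.1014) = -3.3410; [Cd²⁺] = 10^(-3.3410) ≈ 0.00046 M.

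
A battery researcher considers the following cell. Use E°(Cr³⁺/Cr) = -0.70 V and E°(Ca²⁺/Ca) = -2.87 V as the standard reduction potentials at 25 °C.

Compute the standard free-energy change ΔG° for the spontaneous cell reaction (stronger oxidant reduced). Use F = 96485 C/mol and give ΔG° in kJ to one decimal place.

-1256.2 kJ

Cr³⁺/Cr (E° = -0.70 V) is the cathode; Ca²⁺/Ca (E° = -2.87 V) is the anode, so E°cell = +2.17 V.
Balancing electrons gives n = 6 (lcm of 3 and 2).
ΔG° = −nFE° = −(6)(96485)(+2.17) = -1,256,235 J = -1256.2 kJ.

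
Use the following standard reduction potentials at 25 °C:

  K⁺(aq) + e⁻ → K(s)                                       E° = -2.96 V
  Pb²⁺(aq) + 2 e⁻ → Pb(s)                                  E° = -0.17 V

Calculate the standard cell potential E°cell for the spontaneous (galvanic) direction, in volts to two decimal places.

The Pb²⁺/Pb couple has the higher reduction potential, so it is the cathode; K⁺/K is oxidised at the anode.
E°cell = E°(cathode) − E°(anode) = (-0.17) − (-2.96) = +2.79 V.

+2.79 V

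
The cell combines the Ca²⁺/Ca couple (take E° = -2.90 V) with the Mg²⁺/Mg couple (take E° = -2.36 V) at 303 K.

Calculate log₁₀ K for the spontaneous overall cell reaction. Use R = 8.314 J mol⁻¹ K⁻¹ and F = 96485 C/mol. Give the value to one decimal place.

18.0

Cathode: Mg²⁺/Mg; anode: Ca²⁺/Ca. E°cell = (-2.36) − (-2.90) = +0.54 V, with n = 2.
ΔG° = −nFE° = −RT ln K, so ln K = nFE°/(RT) = (2)(96485)(+0.54) / ((8.314)(303)) = 41.365.
log₁₀ K = 41.365 / ln 10 = 18.0.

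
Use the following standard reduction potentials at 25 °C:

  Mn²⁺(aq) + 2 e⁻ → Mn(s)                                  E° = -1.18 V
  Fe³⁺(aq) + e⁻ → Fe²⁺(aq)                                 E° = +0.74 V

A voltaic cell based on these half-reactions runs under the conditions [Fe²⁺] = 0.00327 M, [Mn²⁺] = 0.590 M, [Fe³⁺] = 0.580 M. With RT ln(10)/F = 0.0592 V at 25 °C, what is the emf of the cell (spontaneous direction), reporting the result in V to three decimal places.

Fe³⁺/Fe²⁺ is the cathode (higher E°), Mn²⁺/Mn the anode: E°cell = +0.74 − (-1.18) = +1.92 V, n = 2.
Overall: 2 Fe³⁺(aq) + Mn(s) → 2 Fe²⁺(aq) + Mn²⁺(aq)
Q = [Fe²⁺]^2·[Mn²⁺] / ([Fe³⁺]^2); log Q = -4.727.
E = E° − (0.0592/n) log Q = +1.92 − (0.0592/2)(-4.727) = +2.060 V.

+2.060 V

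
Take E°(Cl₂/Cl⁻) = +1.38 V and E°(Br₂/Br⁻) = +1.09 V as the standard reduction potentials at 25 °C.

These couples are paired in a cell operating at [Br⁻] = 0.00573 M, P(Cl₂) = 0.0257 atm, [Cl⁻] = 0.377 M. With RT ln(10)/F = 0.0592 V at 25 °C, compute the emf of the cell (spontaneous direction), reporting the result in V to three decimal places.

+0.135 V

Cl₂/Cl⁻ is the cathode (higher E°), Br₂/Br⁻ the anode: E°cell = +1.38 − (+1.09) = +0.29 V, n = 2.
Overall: Cl₂(g) + 2 Br⁻(aq) → 2 Cl⁻(aq) + Br₂(l)
Q = [Cl⁻]^2 / (P(Cl₂)·[Br⁻]^2); log Q = 5.226.
E = E° − (0.0592/n) log Q = +0.29 − (0.0592/2)(5.226) = +0.135 V.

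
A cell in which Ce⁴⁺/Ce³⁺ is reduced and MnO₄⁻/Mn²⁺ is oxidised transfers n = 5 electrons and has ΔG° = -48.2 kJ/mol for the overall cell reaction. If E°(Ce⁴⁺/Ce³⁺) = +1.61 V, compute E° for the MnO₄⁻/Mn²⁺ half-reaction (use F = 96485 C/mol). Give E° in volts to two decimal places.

+1.51 V

E°cell = −ΔG°/(nF) = −(-48.2×10³)/((5)(96485)) = +0.100 V.
Since Ce⁴⁺/Ce³⁺ is the cathode and MnO₄⁻/Mn²⁺ the anode, E°cell = E°(Ce⁴⁺/Ce³⁺) − E°(MnO₄⁻/Mn²⁺).
So E°(MnO₄⁻/Mn²⁺) = E°(Ce⁴⁺/Ce³⁺) − E°cell = (+1.61) − (+0.100) = +1.51 V.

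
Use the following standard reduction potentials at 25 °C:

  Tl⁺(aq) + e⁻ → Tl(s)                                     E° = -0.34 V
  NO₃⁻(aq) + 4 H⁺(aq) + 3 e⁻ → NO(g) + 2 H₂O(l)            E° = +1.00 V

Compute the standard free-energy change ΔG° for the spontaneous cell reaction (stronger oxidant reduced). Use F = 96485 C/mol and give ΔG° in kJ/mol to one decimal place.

NO₃⁻/NO (E° = +1.00 V) is the cathode; Tl⁺/Tl (E° = -0.34 V) is the anode, so E°cell = +1.34 V.
Balancing electrons gives n = 3 (lcm of 3 and 1).
ΔG° = −nFE° = −(3)(96485)(+1.34) = -387,870 J = -387.9 kJ/mol.

-387.9 kJ/mol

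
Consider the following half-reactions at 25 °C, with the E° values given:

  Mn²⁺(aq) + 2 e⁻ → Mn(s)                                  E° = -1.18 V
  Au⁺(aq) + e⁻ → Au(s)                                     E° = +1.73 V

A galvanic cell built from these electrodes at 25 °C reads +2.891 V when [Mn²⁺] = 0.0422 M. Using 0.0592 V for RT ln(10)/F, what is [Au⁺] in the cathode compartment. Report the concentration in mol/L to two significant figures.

Au⁺/Au is the cathode, Mn²⁺/Mn the anode: E°cell = +2.91 V, n = 2.
Overall reaction: 2 Au⁺(aq) + Mn(s) → 2 Au(s) + Mn²⁺(aq); Q = [Mn²⁺]^1/[Au⁺]^2.
From E = E° − (0.0592/n) log Q: log Q = (E° − E)·n/0.0592 = (+2.91 − (+2.891))·2/0.0592 = 0.6419.
So 2·log[Au⁺] = 1·log(0.0422) − log Q = -1.3747 − (0.6419) = -2.0166; log[Au⁺] = -2.0166 / 2 = -1.0083; [Au⁺] = 10^(-1.0083) ≈ 0.098 M.

0.098 M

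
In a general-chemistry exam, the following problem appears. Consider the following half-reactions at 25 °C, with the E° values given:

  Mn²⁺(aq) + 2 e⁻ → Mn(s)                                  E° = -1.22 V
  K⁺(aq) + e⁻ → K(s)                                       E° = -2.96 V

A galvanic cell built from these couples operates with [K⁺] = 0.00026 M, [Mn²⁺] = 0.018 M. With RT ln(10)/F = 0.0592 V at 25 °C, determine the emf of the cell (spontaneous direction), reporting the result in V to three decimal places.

Mn²⁺/Mn is the cathode (higher E°), K⁺/K the anode: E°cell = -1.22 − (-2.96) = +1.74 V, n = 2.
Overall: Mn²⁺(aq) + 2 K(s) → Mn(s) + 2 K⁺(aq)
Q = [K⁺]^2 / ([Mn²⁺]); log Q = -5.425.
E = E° − (0.0592/n) log Q = +1.74 − (0.0592/2)(-5.425) = +1.901 V.

+1.901 V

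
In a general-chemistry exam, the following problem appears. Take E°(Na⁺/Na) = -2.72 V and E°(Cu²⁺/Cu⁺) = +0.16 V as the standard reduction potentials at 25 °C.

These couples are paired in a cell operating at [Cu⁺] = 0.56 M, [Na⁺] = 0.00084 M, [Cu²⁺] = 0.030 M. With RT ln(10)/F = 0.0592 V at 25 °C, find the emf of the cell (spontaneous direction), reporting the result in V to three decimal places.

Cu²⁺/Cu⁺ is the cathode (higher E°), Na⁺/Na the anode: E°cell = +0.16 − (-2.72) = +2.88 V, n = 1.
Overall: Cu²⁺(aq) + Na(s) → Cu⁺(aq) + Na⁺(aq)
Q = [Cu⁺]·[Na⁺] / ([Cu²⁺]); log Q = -1.805.
E = E° − (0.0592/n) log Q = +2.88 − (0.0592/1)(-1.805) = +2.987 V.

+2.987 V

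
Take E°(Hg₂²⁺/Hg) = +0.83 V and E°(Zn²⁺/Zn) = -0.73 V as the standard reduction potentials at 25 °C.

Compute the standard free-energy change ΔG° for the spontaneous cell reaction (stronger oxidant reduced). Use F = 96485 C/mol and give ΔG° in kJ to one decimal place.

Hg₂²⁺/Hg (E° = +0.83 V) is the cathode; Zn²⁺/Zn (E° = -0.73 V) is the anode, so E°cell = +1.56 V.
Balancing electrons gives n = 2 (lcm of 2 and 2).
ΔG° = −nFE° = −(2)(96485)(+1.56) = -301,033 J = -301.0 kJ.

-301.0 kJ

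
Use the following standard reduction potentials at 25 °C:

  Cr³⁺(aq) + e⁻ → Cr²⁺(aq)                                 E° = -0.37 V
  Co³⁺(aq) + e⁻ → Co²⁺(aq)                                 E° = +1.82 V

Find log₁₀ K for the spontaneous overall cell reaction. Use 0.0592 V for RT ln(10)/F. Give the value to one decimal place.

37.0

Cathode: Co³⁺/Co²⁺; anode: Cr³⁺/Cr²⁺. E°cell = +2.19 V, n = 1.
log K = nE°cell / 0.0592 = (1)(+2.19) / 0.0592 = 37.0.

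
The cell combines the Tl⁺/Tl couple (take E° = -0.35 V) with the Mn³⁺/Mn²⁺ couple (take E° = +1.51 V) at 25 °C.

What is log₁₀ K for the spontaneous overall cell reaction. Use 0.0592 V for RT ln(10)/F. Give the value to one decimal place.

31.4

Cathode: Mn³⁺/Mn²⁺; anode: Tl⁺/Tl. E°cell = +1.86 V, n = 1.
log K = nE°cell / 0.0592 = (1)(+1.86) / 0.0592 = 31.4.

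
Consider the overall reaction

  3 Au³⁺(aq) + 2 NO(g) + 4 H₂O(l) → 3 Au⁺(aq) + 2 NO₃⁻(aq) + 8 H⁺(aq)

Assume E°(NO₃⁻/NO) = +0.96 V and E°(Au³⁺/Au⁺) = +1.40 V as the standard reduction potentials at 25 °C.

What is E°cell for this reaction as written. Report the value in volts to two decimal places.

The Au³⁺/Au⁺ couple has the higher reduction potential, so it is the cathode; NO₃⁻/NO is oxidised at the anode.
E°cell = E°(cathode) − E°(anode) = (+1.40) − (+0.96) = +0.44 V.
Since E°cell > 0, the reaction is spontaneous under standard conditions.

+0.44 V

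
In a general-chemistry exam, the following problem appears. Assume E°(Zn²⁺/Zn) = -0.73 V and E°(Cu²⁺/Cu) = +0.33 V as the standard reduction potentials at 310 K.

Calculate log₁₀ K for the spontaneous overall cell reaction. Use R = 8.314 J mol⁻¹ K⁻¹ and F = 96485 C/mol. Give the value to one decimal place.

34.5

Cathode: Cu²⁺/Cu; anode: Zn²⁺/Zn. E°cell = (+0.33) − (-0.73) = +1.06 V, with n = 2.
ΔG° = −nFE° = −RT ln K, so ln K = nFE°/(RT) = (2)(96485)(+1.06) / ((8.314)(310)) = 79.364.
log₁₀ K = 79.364 / ln 10 = 34.5.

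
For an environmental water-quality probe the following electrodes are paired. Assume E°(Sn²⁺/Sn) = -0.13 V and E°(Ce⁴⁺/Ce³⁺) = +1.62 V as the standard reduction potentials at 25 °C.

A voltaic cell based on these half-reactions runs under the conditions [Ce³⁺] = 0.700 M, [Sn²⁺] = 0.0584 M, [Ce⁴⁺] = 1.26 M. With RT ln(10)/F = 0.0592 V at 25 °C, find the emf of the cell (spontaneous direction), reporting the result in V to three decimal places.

Ce⁴⁺/Ce³⁺ is the cathode (higher E°), Sn²⁺/Sn the anode: E°cell = +1.62 − (-0.13) = +1.75 V, n = 2.
Overall: 2 Ce⁴⁺(aq) + Sn(s) → 2 Ce³⁺(aq) + Sn²⁺(aq)
Q = [Ce³⁺]^2·[Sn²⁺] / ([Ce⁴⁺]^2); log Q = -1.744.
E = E° − (0.0592/n) log Q = +1.75 − (0.0592/2)(-1.744) = +1.802 V.

+1.802 V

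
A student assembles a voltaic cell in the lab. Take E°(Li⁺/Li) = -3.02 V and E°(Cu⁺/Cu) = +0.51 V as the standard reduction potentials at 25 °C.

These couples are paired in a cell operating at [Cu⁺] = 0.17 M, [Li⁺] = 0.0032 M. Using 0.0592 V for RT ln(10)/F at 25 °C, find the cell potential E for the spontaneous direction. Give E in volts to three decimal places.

+3.632 V

Cu⁺/Cu is the cathode (higher E°), Li⁺/Li the anode: E°cell = +0.51 − (-3.02) = +3.53 V, n = 1.
Overall: Cu⁺(aq) + Li(s) → Cu(s) + Li⁺(aq)
Q = [Li⁺] / ([Cu⁺]); log Q = -1.725.
E = E° − (0.0592/n) log Q = +3.53 − (0.0592/1)(-1.725) = +3.632 V.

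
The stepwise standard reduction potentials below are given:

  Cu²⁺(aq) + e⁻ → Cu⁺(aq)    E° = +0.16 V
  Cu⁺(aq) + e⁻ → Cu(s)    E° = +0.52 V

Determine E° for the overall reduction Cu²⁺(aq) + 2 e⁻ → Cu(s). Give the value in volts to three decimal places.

Standard free energies of sequential steps add: ΔG°₃ = ΔG°₁ + ΔG°₂, so n₃E°₃ = n₁E°₁ + n₂E°₂.
E°₃ = (1×+0.16 + 1×+0.52) / 2 = (+0.680) / 2 = +0.340 V.

+0.340 V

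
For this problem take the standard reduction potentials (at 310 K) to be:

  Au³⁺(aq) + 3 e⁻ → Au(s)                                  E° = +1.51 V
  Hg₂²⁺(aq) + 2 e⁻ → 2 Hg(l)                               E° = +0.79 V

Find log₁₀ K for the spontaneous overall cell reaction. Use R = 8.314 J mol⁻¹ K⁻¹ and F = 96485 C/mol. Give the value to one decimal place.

Cathode: Au³⁺/Au; anode: Hg₂²⁺/Hg. E°cell = (+1.51) − (+0.79) = +0.72 V, with n = 6.
ΔG° = −nFE° = −RT ln K, so ln K = nFE°/(RT) = (6)(96485)(+0.72) / ((8.314)(310)) = 161.723.
log₁₀ K = 161.723 / ln 10 = 70.2.

70.2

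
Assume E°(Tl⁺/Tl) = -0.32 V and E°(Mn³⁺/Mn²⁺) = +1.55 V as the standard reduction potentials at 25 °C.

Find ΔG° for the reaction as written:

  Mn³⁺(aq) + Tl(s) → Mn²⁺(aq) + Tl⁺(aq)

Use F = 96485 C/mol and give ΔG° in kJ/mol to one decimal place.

-180.4 kJ/mol

As written, Mn³⁺/Mn²⁺ is reduced (cathode) and Tl⁺/Tl is oxidised (anode), so E°cell = (+1.55) − (-0.32) = +1.87 V.
Balancing electrons gives n = 1.
ΔG° = −nFE° = −(1)(96485)(+1.87) = -180,427 J = -180.4 kJ/mol.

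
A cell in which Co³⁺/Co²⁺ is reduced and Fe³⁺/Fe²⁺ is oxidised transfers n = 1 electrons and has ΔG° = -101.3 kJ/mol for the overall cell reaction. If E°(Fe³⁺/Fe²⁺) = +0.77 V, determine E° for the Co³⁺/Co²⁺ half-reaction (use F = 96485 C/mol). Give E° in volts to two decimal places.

+1.82 V

E°cell = −ΔG°/(nF) = −(-101.3×10³)/((1)(96485)) = +1.050 V.
Since Co³⁺/Co²⁺ is the cathode and Fe³⁺/Fe²⁺ the anode, E°cell = E°(Co³⁺/Co²⁺) − E°(Fe³⁺/Fe²⁺).
So E°(Co³⁺/Co²⁺) = E°cell + E°(Fe³⁺/Fe²⁺) = +1.050 + (+0.77) = +1.82 V.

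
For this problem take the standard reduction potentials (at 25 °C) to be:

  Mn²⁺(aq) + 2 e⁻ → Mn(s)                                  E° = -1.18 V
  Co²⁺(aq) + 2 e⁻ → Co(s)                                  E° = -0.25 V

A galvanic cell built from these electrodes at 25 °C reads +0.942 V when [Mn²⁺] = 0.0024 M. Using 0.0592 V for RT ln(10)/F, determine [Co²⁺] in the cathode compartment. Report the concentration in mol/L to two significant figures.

Co²⁺/Co is the cathode, Mn²⁺/Mn the anode: E°cell = +0.93 V, n = 2.
Overall reaction: Co²⁺(aq) + Mn(s) → Co(s) + Mn²⁺(aq); Q = [Mn²⁺]^1/[Co²⁺]^1.
From E = E° − (0.0592/n) log Q: log Q = (E° − E)·n/0.0592 = (+0.93 − (+0.942))·2/0.0592 = -0.4054.
So 1·log[Co²⁺] = 1·log(0.0024) − log Q = -2.6198 − (-0.4054) = -2.2144; [Co²⁺] = 10^(-2.2144) ≈ 0.0061 M.

0.0061 M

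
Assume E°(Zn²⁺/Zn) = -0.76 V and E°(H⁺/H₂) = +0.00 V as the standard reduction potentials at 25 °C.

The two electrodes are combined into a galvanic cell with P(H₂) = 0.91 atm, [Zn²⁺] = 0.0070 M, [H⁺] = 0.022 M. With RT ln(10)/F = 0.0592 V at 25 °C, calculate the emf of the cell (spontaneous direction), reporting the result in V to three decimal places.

+0.727 V

H⁺/H₂ is the cathode (higher E°), Zn²⁺/Zn the anode: E°cell = +0.00 − (-0.76) = +0.76 V, n = 2.
Overall: 2 H⁺(aq) + Zn(s) → H₂(g) + Zn²⁺(aq)
Q = P(H₂)·[Zn²⁺] / ([H⁺]^2); log Q = 1.119.
E = E° − (0.0592/n) log Q = +0.76 − (0.0592/2)(1.119) = +0.727 V.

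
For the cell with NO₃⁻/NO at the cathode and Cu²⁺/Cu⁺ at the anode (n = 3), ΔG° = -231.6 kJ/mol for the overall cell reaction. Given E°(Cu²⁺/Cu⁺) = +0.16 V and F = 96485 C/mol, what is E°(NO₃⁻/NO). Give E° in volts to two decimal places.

E°cell = −ΔG°/(nF) = −(-231.6×10³)/((3)(96485)) = +0.800 V.
Since NO₃⁻/NO is the cathode and Cu²⁺/Cu⁺ the anode, E°cell = E°(NO₃⁻/NO) − E°(Cu²⁺/Cu⁺).
So E°(NO₃⁻/NO) = E°cell + E°(Cu²⁺/Cu⁺) = +0.800 + (+0.16) = +0.96 V.

+0.96 V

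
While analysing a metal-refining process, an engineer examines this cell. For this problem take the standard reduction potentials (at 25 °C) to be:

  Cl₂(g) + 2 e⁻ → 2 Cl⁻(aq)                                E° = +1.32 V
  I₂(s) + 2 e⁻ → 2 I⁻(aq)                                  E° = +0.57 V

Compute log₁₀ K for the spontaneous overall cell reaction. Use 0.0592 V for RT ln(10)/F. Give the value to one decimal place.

25.3

Cathode: Cl₂/Cl⁻; anode: I₂/I⁻. E°cell = +0.75 V, n = 2.
log K = nE°cell / 0.0592 = (2)(+0.75) / 0.0592 = 25.3.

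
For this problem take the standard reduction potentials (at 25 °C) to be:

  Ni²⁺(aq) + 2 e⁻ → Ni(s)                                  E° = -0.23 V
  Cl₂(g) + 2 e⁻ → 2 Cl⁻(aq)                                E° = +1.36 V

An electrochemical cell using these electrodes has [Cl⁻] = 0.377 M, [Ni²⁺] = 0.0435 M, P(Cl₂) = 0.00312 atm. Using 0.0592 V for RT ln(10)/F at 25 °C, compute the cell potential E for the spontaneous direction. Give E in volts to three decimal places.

Cl₂/Cl⁻ is the cathode (higher E°), Ni²⁺/Ni the anode: E°cell = +1.36 − (-0.23) = +1.59 V, n = 2.
Overall: Cl₂(g) + Ni(s) → 2 Cl⁻(aq) + Ni²⁺(aq)
Q = [Cl⁻]^2·[Ni²⁺] / (P(Cl₂)); log Q = 0.297.
E = E° − (0.0592/n) log Q = +1.59 − (0.0592/2)(0.297) = +1.581 V.

+1.581 V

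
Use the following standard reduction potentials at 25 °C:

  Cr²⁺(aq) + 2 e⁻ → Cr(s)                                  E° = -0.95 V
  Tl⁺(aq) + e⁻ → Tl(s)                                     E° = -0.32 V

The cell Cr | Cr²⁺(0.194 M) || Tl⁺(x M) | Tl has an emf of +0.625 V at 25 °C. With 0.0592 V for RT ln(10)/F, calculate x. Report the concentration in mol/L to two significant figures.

0.36 M

Tl⁺/Tl is the cathode, Cr²⁺/Cr the anode: E°cell = +0.63 V, n = 2.
Overall reaction: 2 Tl⁺(aq) + Cr(s) → 2 Tl(s) + Cr²⁺(aq); Q = [Cr²⁺]^1/[Tl⁺]^2.
From E = E° − (0.0592/n) log Q: log Q = (E° − E)·n/0.0592 = (+0.63 − (+0.625))·2/0.0592 = 0.1689.
So 2·log[Tl⁺] = 1·log(0.194) − log Q = -0.7122 − (0.1689) = -0.8811; log[Tl⁺] = -0.8811 / 2 = -0.4405; [Tl⁺] = 10^(-0.4405) ≈ 0.36 M.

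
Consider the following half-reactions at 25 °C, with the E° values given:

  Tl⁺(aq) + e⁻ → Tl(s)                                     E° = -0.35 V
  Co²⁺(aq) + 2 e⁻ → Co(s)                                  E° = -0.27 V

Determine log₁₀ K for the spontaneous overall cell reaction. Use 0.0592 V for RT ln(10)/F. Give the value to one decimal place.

Cathode: Co²⁺/Co; anode: Tl⁺/Tl. E°cell = +0.08 V, n = 2.
log K = nE°cell / 0.0592 = (2)(+0.08) / 0.0592 = 2.7.

2.7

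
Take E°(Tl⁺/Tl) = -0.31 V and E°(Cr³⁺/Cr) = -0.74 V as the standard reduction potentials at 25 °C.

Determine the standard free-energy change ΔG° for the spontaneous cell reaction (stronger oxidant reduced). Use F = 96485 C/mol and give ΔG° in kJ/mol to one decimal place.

-124.5 kJ/mol

Tl⁺/Tl (E° = -0.31 V) is the cathode; Cr³⁺/Cr (E° = -0.74 V) is the anode, so E°cell = +0.43 V.
Balancing electrons gives n = 3 (lcm of 1 and 3).
ΔG° = −nFE° = −(3)(96485)(+0.43) = -124,466 J = -124.5 kJ/mol.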